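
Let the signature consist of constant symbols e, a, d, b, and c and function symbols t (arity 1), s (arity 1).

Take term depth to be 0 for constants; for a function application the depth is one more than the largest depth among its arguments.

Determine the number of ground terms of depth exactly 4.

80

Let N_k = |{terms of depth ≤ k}|. Then N_0 = 5 and N_k = 5 + N_{k-1} + N_{k-1} for k ≥ 1 (one summand per function symbol, arity giving the exponent).
N_0 = 5
N_1 = 5 + 5 + 5 = 15
N_2 = 5 + 15 + 15 = 35
N_3 = 5 + 35 + 35 = 75
N_4 = 5 + 75 + 75 = 155
Terms of depth exactly 4: N_4 − N_3 = 155 − 75 = 80.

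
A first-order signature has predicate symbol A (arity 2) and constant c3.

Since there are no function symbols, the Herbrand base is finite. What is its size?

With no function symbols, the Herbrand universe is just the 1 constant.
Ground atoms per predicate: A: 1^2 = 1.
Herbrand base size = 1 = 1.

1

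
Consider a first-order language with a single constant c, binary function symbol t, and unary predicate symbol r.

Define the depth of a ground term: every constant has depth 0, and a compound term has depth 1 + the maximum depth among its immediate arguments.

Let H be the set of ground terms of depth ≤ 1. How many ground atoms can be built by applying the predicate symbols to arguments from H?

First count ground terms of depth ≤ 1.
Write N_k for the number of ground terms of depth ≤ k. A term of depth ≤ k is either a constant or a function symbol applied to arguments of depth ≤ k−1, so N_k = 1 + N_{k-1}^2.
N_0 = 1
N_1 = 1 + 1^2 = 2
Explicitly: c, t(c, c).
So |H| = 2.
Each predicate of arity r yields |H|^r ground atoms (one per choice of an r-tuple from H):
  r: 2
Total ground atoms: 2.

2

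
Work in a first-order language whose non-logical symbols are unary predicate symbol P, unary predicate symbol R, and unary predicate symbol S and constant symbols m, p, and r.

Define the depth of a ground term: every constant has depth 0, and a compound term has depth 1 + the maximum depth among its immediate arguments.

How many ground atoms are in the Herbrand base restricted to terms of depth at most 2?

9

First count ground terms of depth ≤ 2.
With no function symbols every ground term is a constant, so there are exactly 3 ground terms at every depth bound.
N_0 = 3
N_1 = 3
N_2 = 3
Explicitly: m, p, r.
So |H| = 3.
Each predicate of arity r yields |H|^r ground atoms (one per choice of an r-tuple from H):
  P: 3;  R: 3;  S: 3
Total ground atoms: 3 + 3 + 3 = 9.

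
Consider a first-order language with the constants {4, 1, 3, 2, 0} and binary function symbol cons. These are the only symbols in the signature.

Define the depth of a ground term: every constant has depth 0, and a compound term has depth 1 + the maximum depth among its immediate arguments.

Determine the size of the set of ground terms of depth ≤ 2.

Let N_k = |{terms of depth ≤ k}|. Then N_0 = 5 and N_k = 5 + N_{k-1}^2 for k ≥ 1 (one summand per function symbol, arity giving the exponent).
N_0 = 5
N_1 = 5 + 5^2 = 30
N_2 = 5 + 30^2 = 905

905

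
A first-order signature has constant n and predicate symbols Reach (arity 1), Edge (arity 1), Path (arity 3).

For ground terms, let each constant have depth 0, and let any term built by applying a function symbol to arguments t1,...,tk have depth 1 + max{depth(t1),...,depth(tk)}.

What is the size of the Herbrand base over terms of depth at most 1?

First count ground terms of depth ≤ 1.
With no function symbols every ground term is a constant, so there is exactly 1 ground term at every depth bound.
N_0 = 1
N_1 = 1
Explicitly: n.
So |H| = 1.
A ground atom is a predicate applied to a tuple of terms from H, so the count is the sum over predicates of |H|^arity:
  Reach: 1;  Edge: 1;  Path: 1^3 = 1
Total ground atoms: 1 + 1 + 1 = 3.

3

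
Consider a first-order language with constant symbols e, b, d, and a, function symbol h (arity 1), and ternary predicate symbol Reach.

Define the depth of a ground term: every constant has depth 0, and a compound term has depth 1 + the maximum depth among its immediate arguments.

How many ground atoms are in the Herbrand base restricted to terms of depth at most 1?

512

First count ground terms of depth ≤ 1.
Count level by level. With function symbols h/1, the terms of depth ≤ k are the 4 constants together with each function applied to depth-≤(k−1) tuples, so N_k = 4 + N_{k-1}.
N_0 = 4
N_1 = 4 + 4 = 8
Explicitly: e, b, d, a, h(e), h(b), h(d), h(a).
So |H| = 8.
A ground atom is a predicate applied to a tuple of terms from H, so the count is the sum over predicates of |H|^arity:
  Reach: 8^3 = 512
Total ground atoms: 512.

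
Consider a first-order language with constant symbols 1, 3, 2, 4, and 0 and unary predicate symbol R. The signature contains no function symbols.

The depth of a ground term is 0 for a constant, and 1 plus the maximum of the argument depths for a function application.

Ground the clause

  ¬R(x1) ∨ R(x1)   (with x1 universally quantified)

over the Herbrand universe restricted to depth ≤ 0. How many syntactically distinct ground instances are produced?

Ground terms of depth ≤ 0:
  With no function symbols every ground term is a constant, so there are exactly 5 ground terms at every depth bound.
  N_0 = 5
  Explicitly: 1, 3, 2, 4, 0.
So there are 5 ground terms available for substitution.
The variable x1 ranges independently over the available ground terms, and distinct assignments produce distinct instances.
Number of ground instances = 5.

5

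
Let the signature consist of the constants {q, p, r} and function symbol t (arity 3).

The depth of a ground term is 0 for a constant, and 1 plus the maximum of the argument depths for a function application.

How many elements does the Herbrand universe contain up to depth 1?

30

Write N_k for the number of ground terms of depth ≤ k. A term of depth ≤ k is either a constant or a function symbol applied to arguments of depth ≤ k−1, so N_k = 3 + N_{k-1}^3.
N_0 = 3
N_1 = 3 + 3^3 = 30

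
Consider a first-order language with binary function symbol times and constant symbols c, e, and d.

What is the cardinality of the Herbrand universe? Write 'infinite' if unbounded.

The signature has at least one function symbol (times, arity 2) and at least one constant (c).
Iterating times gives infinitely many distinct ground terms: c, times(c, c), times(times(c, c), times(c, c)), ...
So the Herbrand universe is infinite.

infinite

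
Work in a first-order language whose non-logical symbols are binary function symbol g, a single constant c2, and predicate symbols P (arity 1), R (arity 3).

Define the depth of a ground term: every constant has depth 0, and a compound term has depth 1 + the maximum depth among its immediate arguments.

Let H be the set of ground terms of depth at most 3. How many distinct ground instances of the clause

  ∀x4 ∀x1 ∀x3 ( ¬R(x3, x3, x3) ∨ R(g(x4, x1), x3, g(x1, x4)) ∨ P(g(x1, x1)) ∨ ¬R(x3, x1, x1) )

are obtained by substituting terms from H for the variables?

Ground terms of depth ≤ 3:
  Let N_k count ground terms of depth at most k. Each non-constant term of depth ≤ k is some function symbol applied to depth-≤(k−1) arguments, giving N_k = 1 + N_{k-1}^2.
  N_0 = 1
  N_1 = 1 + 1^2 = 2
  N_2 = 1 + 2^2 = 5
  N_3 = 1 + 5^2 = 26
So there are 26 ground terms available for substitution.
The body mentions every one of the 3 quantified variables; since ground terms form a free algebra, no two substitutions collapse to the same formula.
Number of ground instances = 26^3 = 17576.

17576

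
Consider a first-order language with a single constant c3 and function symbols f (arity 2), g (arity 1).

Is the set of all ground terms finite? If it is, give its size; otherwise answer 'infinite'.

The signature has at least one function symbol (f, arity 2) and at least one constant (c3).
Iterating f gives infinitely many distinct ground terms: c3, f(c3, c3), f(f(c3, c3), f(c3, c3)), ...
So the Herbrand universe is infinite.

infinite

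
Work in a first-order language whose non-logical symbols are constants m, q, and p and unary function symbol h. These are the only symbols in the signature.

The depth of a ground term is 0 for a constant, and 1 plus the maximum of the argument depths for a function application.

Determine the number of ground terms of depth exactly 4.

3

Let N_k count ground terms of depth at most k. Each non-constant term of depth ≤ k is some function symbol applied to depth-≤(k−1) arguments, giving N_k = 3 + N_{k-1}.
N_0 = 3
N_1 = 3 + 3 = 6
N_2 = 3 + 6 = 9
N_3 = 3 + 9 = 12
N_4 = 3 + 12 = 15
Terms of depth exactly 4: N_4 − N_3 = 15 − 12 = 3.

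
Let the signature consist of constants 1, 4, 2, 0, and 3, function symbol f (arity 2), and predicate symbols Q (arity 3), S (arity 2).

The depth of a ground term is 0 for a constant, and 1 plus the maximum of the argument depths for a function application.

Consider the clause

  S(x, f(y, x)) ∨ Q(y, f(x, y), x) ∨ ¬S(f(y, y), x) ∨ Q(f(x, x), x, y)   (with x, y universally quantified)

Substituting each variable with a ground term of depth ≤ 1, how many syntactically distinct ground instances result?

Ground terms of depth ≤ 1:
  Let N_k = |{terms of depth ≤ k}|. Then N_0 = 5 and N_k = 5 + N_{k-1}^2 for k ≥ 1 (one summand per function symbol, arity giving the exponent).
  N_0 = 5
  N_1 = 5 + 5^2 = 30
So there are 30 ground terms available for substitution.
There are 2 variables to instantiate (x, y), each occurring in at least one literal, so different choices give different ground instances.
Number of ground instances = 30^2 = 900.

900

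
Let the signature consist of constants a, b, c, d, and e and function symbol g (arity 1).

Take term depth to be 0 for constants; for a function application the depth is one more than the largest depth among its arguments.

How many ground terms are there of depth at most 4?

25

Let N_k count ground terms of depth at most k. Each non-constant term of depth ≤ k is some function symbol applied to depth-≤(k−1) arguments, giving N_k = 5 + N_{k-1}.
N_0 = 5
N_1 = 5 + 5 = 10
N_2 = 5 + 10 = 15
N_3 = 5 + 15 = 20
N_4 = 5 + 20 = 25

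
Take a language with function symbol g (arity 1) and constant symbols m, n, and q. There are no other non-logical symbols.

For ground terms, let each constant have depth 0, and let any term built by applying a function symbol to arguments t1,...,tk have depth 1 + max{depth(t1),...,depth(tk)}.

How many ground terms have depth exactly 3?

Let N_k = |{terms of depth ≤ k}|. Then N_0 = 3 and N_k = 3 + N_{k-1} for k ≥ 1 (one summand per function symbol, arity giving the exponent).
N_0 = 3
N_1 = 3 + 3 = 6
N_2 = 3 + 6 = 9
N_3 = 3 + 9 = 12
Terms of depth exactly 3: N_3 − N_2 = 12 − 9 = 3.

3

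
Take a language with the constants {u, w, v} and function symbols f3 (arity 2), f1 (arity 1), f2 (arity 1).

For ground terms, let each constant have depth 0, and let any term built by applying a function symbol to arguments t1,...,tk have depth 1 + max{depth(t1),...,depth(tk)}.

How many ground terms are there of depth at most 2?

363

Count level by level. With function symbols f3/2, f1/1, f2/1, the terms of depth ≤ k are the 3 constants together with each function applied to depth-≤(k−1) tuples, so N_k = 3 + N_{k-1}^2 + N_{k-1} + N_{k-1}.
N_0 = 3
N_1 = 3 + 3^2 + 3 + 3 = 18
N_2 = 3 + 18^2 + 18 + 18 = 363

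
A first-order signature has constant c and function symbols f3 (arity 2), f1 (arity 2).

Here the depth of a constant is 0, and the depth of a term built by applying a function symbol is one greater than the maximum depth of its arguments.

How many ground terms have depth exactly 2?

If N_k denotes the number of depth-≤k ground terms, the 1 constant gives N_0 = 1, and each function symbol of arity r contributes N_{k-1}^r new terms at level k: N_k = 1 + N_{k-1}^2 + N_{k-1}^2.
N_0 = 1
N_1 = 1 + 1^2 + 1^2 = 3
N_2 = 1 + 3^2 + 3^2 = 19
Terms of depth exactly 2: N_2 − N_1 = 19 − 3 = 16.

16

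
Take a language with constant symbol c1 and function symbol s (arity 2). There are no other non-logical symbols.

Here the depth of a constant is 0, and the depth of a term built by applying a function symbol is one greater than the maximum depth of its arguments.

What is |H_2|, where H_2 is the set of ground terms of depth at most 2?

5

Let N_k = |{terms of depth ≤ k}|. Then N_0 = 1 and N_k = 1 + N_{k-1}^2 for k ≥ 1 (one summand per function symbol, arity giving the exponent).
N_0 = 1
N_1 = 1 + 1^2 = 2
N_2 = 1 + 2^2 = 5
Explicitly: c1, s(c1, c1), s(c1, s(c1, c1)), s(s(c1, c1), c1), s(s(c1, c1), s(c1, c1)).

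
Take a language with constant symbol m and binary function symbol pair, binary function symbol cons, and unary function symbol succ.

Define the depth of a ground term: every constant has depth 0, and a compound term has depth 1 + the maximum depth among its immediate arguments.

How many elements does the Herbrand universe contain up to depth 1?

4

Count level by level. With function symbols pair/2, cons/2, succ/1, the terms of depth ≤ k are the 1 constant together with each function applied to depth-≤(k−1) tuples, so N_k = 1 + N_{k-1}^2 + N_{k-1}^2 + N_{k-1}.
N_0 = 1
N_1 = 1 + 1^2 + 1^2 + 1 = 4
Explicitly: m, pair(m, m), cons(m, m), succ(m).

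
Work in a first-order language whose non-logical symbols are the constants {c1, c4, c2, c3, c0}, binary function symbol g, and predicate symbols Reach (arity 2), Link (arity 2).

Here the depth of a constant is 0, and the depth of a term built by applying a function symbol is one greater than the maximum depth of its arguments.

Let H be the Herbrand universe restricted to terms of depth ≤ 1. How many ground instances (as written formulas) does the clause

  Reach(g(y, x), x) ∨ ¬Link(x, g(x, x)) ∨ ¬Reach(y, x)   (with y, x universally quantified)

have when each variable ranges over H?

900

Ground terms of depth ≤ 1:
  If N_k denotes the number of depth-≤k ground terms, the 5 constants give N_0 = 5, and each function symbol of arity r contributes N_{k-1}^r new terms at level k: N_k = 5 + N_{k-1}^2.
  N_0 = 5
  N_1 = 5 + 5^2 = 30
So there are 30 ground terms available for substitution.
There are 2 variables to instantiate (y, x), each occurring in at least one literal, so different choices give different ground instances.
Number of ground instances = 30^2 = 900.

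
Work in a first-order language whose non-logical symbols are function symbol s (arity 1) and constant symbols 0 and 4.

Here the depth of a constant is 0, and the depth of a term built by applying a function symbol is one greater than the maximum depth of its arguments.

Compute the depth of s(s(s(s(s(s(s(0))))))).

7

depth(s(0)) = 1 + depth(0) = 1 + 0 = 1
depth(s(s(0))) = 1 + depth(s(0)) = 1 + 1 = 2
depth(s(s(s(0)))) = 1 + depth(s(s(0))) = 1 + 2 = 3
depth(s(s(s(s(0))))) = 1 + depth(s(s(s(0)))) = 1 + 3 = 4
depth(s(s(s(s(s(0)))))) = 1 + depth(s(s(s(s(0))))) = 1 + 4 = 5
depth(s(s(s(s(s(s(0))))))) = 1 + depth(s(s(s(s(s(0)))))) = 1 + 5 = 6
depth(s(s(s(s(s(s(s(0)))))))) = 1 + depth(s(s(s(s(s(s(0))))))) = 1 + 6 = 7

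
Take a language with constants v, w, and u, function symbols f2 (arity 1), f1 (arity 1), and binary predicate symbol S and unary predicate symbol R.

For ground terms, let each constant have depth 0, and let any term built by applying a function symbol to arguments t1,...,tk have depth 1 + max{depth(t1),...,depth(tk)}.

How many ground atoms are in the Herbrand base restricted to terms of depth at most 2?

462

First count ground terms of depth ≤ 2.
Write N_k for the number of ground terms of depth ≤ k. A term of depth ≤ k is either a constant or a function symbol applied to arguments of depth ≤ k−1, so N_k = 3 + N_{k-1} + N_{k-1}.
N_0 = 3
N_1 = 3 + 3 + 3 = 9
N_2 = 3 + 9 + 9 = 21
So |H| = 21.
A ground atom is a predicate applied to a tuple of terms from H, so the count is the sum over predicates of |H|^arity:
  S: 21^2 = 441;  R: 21
Total ground atoms: 441 + 21 = 462.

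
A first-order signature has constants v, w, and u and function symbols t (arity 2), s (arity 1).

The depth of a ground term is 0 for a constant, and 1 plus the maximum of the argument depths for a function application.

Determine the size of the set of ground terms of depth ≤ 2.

If N_k denotes the number of depth-≤k ground terms, the 3 constants give N_0 = 3, and each function symbol of arity r contributes N_{k-1}^r new terms at level k: N_k = 3 + N_{k-1}^2 + N_{k-1}.
N_0 = 3
N_1 = 3 + 3^2 + 3 = 15
N_2 = 3 + 15^2 + 15 = 243

243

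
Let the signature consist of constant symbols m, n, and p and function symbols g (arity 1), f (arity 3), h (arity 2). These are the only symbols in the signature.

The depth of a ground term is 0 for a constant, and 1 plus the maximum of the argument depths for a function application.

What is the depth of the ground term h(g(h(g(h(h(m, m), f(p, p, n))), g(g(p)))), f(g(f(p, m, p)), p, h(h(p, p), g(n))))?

depth(h(m, m)) = 1 + max(0, 0) = 1
depth(f(p, p, n)) = 1 + max(0, 0, 0) = 1
depth(h(h(m, m), f(p, p, n))) = 1 + max(1, 1) = 2
depth(g(h(h(m, m), f(p, p, n)))) = 1 + depth(h(h(m, m), f(p, p, n))) = 1 + 2 = 3
depth(g(p)) = 1 + depth(p) = 1 + 0 = 1
depth(g(g(p))) = 1 + depth(g(p)) = 1 + 1 = 2
depth(h(g(h(h(m, m), f(p, p, n))), g(g(p)))) = 1 + max(3, 2) = 4
depth(g(h(g(h(h(m, m), f(p, p, n))), g(g(p))))) = 1 + depth(h(g(h(h(m, m), f(p, p, n))), g(g(p)))) = 1 + 4 = 5
depth(f(p, m, p)) = 1 + max(0, 0, 0) = 1
depth(g(f(p, m, p))) = 1 + depth(f(p, m, p)) = 1 + 1 = 2
depth(h(p, p)) = 1 + max(0, 0) = 1
depth(g(n)) = 1 + depth(n) = 1 + 0 = 1
depth(h(h(p, p), g(n))) = 1 + max(1, 1) = 2
depth(f(g(f(p, m, p)), p, h(h(p, p), g(n)))) = 1 + max(2, 0, 2) = 3
depth(h(g(h(g(h(h(m, m), f(p, p, n))), g(g(p)))), f(g(f(p, m, p)), p, h(h(p, p), g(n))))) = 1 + max(5, 3) = 6

6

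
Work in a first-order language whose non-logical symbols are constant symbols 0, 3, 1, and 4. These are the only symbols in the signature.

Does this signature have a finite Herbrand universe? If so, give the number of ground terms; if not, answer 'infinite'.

4

There are no function symbols, so every ground term is one of the 4 constants.
The Herbrand universe is {0, 3, 1, 4}, which is finite with 4 elements.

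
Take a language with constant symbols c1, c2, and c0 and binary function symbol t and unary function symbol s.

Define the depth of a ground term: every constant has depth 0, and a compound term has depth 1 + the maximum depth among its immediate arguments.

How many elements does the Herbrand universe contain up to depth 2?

243

Write N_k for the number of ground terms of depth ≤ k. A term of depth ≤ k is either a constant or a function symbol applied to arguments of depth ≤ k−1, so N_k = 3 + N_{k-1}^2 + N_{k-1}.
N_0 = 3
N_1 = 3 + 3^2 + 3 = 15
N_2 = 3 + 15^2 + 15 = 243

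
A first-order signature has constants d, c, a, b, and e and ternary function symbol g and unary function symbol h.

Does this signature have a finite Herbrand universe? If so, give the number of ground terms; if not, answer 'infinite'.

infinite

The signature has at least one function symbol (g, arity 3) and at least one constant (d).
Iterating g gives infinitely many distinct ground terms: d, g(d, d, d), g(g(d, d, d), g(d, d, d), g(d, d, d)), ...
So the Herbrand universe is infinite.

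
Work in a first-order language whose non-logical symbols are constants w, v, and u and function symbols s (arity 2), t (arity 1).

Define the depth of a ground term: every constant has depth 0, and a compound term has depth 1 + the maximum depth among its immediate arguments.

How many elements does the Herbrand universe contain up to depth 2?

243

Let N_k count ground terms of depth at most k. Each non-constant term of depth ≤ k is some function symbol applied to depth-≤(k−1) arguments, giving N_k = 3 + N_{k-1}^2 + N_{k-1}.
N_0 = 3
N_1 = 3 + 3^2 + 3 = 15
N_2 = 3 + 15^2 + 15 = 243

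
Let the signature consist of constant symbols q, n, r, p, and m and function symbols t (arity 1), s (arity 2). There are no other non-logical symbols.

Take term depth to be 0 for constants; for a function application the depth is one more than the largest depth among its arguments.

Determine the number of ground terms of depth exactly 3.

Write N_k for the number of ground terms of depth ≤ k. A term of depth ≤ k is either a constant or a function symbol applied to arguments of depth ≤ k−1, so N_k = 5 + N_{k-1} + N_{k-1}^2.
N_0 = 5
N_1 = 5 + 5 + 5^2 = 35
N_2 = 5 + 35 + 35^2 = 1265
N_3 = 5 + 1265 + 1265^2 = 1601495
Terms of depth exactly 3: N_3 − N_2 = 1601495 − 1265 = 1600230.

1600230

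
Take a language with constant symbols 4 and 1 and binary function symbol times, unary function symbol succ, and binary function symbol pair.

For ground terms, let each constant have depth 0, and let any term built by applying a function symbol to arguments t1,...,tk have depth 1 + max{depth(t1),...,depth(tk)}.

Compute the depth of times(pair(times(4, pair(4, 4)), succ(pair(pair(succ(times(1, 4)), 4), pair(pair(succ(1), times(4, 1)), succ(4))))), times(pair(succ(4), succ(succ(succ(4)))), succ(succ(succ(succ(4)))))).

7

depth(pair(4, 4)) = 1 + max(0, 0) = 1
depth(times(4, pair(4, 4))) = 1 + max(0, 1) = 2
depth(times(1, 4)) = 1 + max(0, 0) = 1
depth(succ(times(1, 4))) = 1 + depth(times(1, 4)) = 1 + 1 = 2
depth(pair(succ(times(1, 4)), 4)) = 1 + max(2, 0) = 3
depth(succ(1)) = 1 + depth(1) = 1 + 0 = 1
depth(times(4, 1)) = 1 + max(0, 0) = 1
depth(pair(succ(1), times(4, 1))) = 1 + max(1, 1) = 2
depth(succ(4)) = 1 + depth(4) = 1 + 0 = 1
depth(pair(pair(succ(1), times(4, 1)), succ(4))) = 1 + max(2, 1) = 3
depth(pair(pair(succ(times(1, 4)), 4), pair(pair(succ(1), times(4, 1)), succ(4)))) = 1 + max(3, 3) = 4
depth(succ(pair(pair(succ(times(1, 4)), 4), pair(pair(succ(1), times(4, 1)), succ(4))))) = 1 + depth(pair(pair(succ(times(1, 4)), 4), pair(pair(succ(1), times(4, 1)), succ(4)))) = 1 + 4 = 5
depth(pair(times(4, pair(4, 4)), succ(pair(pair(succ(times(1, 4)), 4), pair(pair(succ(1), times(4, 1)), succ(4)))))) = 1 + max(2, 5) = 6
depth(succ(succ(4))) = 1 + depth(succ(4)) = 1 + 1 = 2
depth(succ(succ(succ(4)))) = 1 + depth(succ(succ(4))) = 1 + 2 = 3
depth(pair(succ(4), succ(succ(succ(4))))) = 1 + max(1, 3) = 4
depth(succ(succ(succ(succ(4))))) = 1 + depth(succ(succ(succ(4)))) = 1 + 3 = 4
depth(times(pair(succ(4), succ(succ(succ(4)))), succ(succ(succ(succ(4)))))) = 1 + max(4, 4) = 5
depth(times(pair(times(4, pair(4, 4)), succ(pair(pair(succ(times(1, 4)), 4), pair(pair(succ(1), times(4, 1)), succ(4))))), times(pair(succ(4), succ(succ(succ(4)))), succ(succ(succ(succ(4))))))) = 1 + max(6, 5) = 7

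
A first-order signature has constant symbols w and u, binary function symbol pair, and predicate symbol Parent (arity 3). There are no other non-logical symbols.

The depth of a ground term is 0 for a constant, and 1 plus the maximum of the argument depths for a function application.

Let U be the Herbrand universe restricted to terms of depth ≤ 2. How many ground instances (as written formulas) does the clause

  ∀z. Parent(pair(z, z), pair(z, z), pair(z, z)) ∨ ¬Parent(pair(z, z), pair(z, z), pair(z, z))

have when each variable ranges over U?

38

Ground terms of depth ≤ 2:
  Write N_k for the number of ground terms of depth ≤ k. A term of depth ≤ k is either a constant or a function symbol applied to arguments of depth ≤ k−1, so N_k = 2 + N_{k-1}^2.
  N_0 = 2
  N_1 = 2 + 2^2 = 6
  N_2 = 2 + 6^2 = 38
So there are 38 ground terms available for substitution.
The body mentions the single quantified variable z; since ground terms form a free algebra, no two substitutions collapse to the same formula.
Number of ground instances = 38.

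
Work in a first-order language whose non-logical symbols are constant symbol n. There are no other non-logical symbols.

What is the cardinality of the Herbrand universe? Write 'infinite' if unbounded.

There are no function symbols, so the only ground term is the single constant.
The Herbrand universe is {n}, finite with 1 element.

1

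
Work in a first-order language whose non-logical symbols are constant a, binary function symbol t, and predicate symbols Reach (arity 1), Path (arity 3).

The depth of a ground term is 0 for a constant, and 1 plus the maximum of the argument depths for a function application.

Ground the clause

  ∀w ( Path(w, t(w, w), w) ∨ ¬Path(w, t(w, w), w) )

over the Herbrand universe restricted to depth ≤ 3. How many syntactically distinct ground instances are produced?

26

Ground terms of depth ≤ 3:
  Write N_k for the number of ground terms of depth ≤ k. A term of depth ≤ k is either a constant or a function symbol applied to arguments of depth ≤ k−1, so N_k = 1 + N_{k-1}^2.
  N_0 = 1
  N_1 = 1 + 1^2 = 2
  N_2 = 1 + 2^2 = 5
  N_3 = 1 + 5^2 = 26
So there are 26 ground terms available for substitution.
There is 1 variable to instantiate (w),  occurring in at least one literal, so different choices give different ground instances.
Number of ground instances = 26.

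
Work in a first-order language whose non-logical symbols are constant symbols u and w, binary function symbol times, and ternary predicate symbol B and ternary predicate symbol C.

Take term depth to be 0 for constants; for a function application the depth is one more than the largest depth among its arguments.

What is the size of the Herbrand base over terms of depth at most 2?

109744

First count ground terms of depth ≤ 2.
Count level by level. With function symbols times/2, the terms of depth ≤ k are the 2 constants together with each function applied to depth-≤(k−1) tuples, so N_k = 2 + N_{k-1}^2.
N_0 = 2
N_1 = 2 + 2^2 = 6
N_2 = 2 + 6^2 = 38
So |H| = 38.
For each predicate symbol, the number of ground atoms is |H| raised to its arity; summing:
  B: 38^3 = 54872;  C: 38^3 = 54872
Total ground atoms: 54872 + 54872 = 109744.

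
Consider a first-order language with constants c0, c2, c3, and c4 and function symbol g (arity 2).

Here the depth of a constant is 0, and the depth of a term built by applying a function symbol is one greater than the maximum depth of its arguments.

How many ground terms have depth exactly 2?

Let N_k count ground terms of depth at most k. Each non-constant term of depth ≤ k is some function symbol applied to depth-≤(k−1) arguments, giving N_k = 4 + N_{k-1}^2.
N_0 = 4
N_1 = 4 + 4^2 = 20
N_2 = 4 + 20^2 = 404
Terms of depth exactly 2: N_2 − N_1 = 404 − 20 = 384.

384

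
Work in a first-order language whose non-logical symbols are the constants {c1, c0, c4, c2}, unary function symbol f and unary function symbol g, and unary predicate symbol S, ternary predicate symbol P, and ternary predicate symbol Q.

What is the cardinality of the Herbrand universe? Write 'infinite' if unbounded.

infinite

The signature has at least one function symbol (f, arity 1) and at least one constant (c1).
Iterating f gives infinitely many distinct ground terms: c1, f(c1), f(f(c1)), ...
So the Herbrand universe is infinite.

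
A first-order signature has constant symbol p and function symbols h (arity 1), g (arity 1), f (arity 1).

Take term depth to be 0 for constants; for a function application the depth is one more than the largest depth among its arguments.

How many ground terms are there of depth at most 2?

Write N_k for the number of ground terms of depth ≤ k. A term of depth ≤ k is either a constant or a function symbol applied to arguments of depth ≤ k−1, so N_k = 1 + N_{k-1} + N_{k-1} + N_{k-1}.
N_0 = 1
N_1 = 1 + 1 + 1 + 1 = 4
N_2 = 1 + 4 + 4 + 4 = 13

13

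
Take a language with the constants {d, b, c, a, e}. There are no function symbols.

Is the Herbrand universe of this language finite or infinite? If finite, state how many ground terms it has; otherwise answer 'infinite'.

5

There are no function symbols, so every ground term is one of the 5 constants.
The Herbrand universe is {d, b, c, a, e}, which is finite with 5 elements.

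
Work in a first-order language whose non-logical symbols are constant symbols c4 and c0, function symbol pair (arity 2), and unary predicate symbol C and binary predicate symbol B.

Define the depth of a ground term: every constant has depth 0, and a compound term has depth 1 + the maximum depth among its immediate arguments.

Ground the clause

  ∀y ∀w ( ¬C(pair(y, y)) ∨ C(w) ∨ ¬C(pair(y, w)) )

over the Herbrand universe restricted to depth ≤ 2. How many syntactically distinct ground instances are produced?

1444

Ground terms of depth ≤ 2:
  Count level by level. With function symbols pair/2, the terms of depth ≤ k are the 2 constants together with each function applied to depth-≤(k−1) tuples, so N_k = 2 + N_{k-1}^2.
  N_0 = 2
  N_1 = 2 + 2^2 = 6
  N_2 = 2 + 6^2 = 38
So there are 38 ground terms available for substitution.
The clause has 2 distinct variables (y, w), each appearing in the body. In the free term algebra distinct substitutions yield syntactically distinct ground instances.
Number of ground instances = 38^2 = 1444.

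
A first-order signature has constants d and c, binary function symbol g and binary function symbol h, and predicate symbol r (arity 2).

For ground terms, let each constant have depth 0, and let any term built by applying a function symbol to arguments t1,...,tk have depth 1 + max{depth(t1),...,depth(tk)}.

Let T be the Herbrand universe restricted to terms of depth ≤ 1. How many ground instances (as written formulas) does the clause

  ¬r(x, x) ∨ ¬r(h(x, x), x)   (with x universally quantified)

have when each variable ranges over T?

Ground terms of depth ≤ 1:
  Let N_k count ground terms of depth at most k. Each non-constant term of depth ≤ k is some function symbol applied to depth-≤(k−1) arguments, giving N_k = 2 + N_{k-1}^2 + N_{k-1}^2.
  N_0 = 2
  N_1 = 2 + 2^2 + 2^2 = 10
So there are 10 ground terms available for substitution.
The clause has 1 distinct variable (x), which appears in the body. In the free term algebra distinct substitutions yield syntactically distinct ground instances.
Number of ground instances = 10.

10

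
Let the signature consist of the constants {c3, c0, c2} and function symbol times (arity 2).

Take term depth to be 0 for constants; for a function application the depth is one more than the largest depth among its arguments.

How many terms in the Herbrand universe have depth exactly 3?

Let N_k = |{terms of depth ≤ k}|. Then N_0 = 3 and N_k = 3 + N_{k-1}^2 for k ≥ 1 (one summand per function symbol, arity giving the exponent).
N_0 = 3
N_1 = 3 + 3^2 = 12
N_2 = 3 + 12^2 = 147
N_3 = 3 + 147^2 = 21612
Terms of depth exactly 3: N_3 − N_2 = 21612 − 147 = 21465.

21465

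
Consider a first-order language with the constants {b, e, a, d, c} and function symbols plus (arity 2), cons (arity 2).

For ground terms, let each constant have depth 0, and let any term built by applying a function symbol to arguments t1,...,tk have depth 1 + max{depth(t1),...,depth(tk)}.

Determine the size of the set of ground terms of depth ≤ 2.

Let N_k count ground terms of depth at most k. Each non-constant term of depth ≤ k is some function symbol applied to depth-≤(k−1) arguments, giving N_k = 5 + N_{k-1}^2 + N_{k-1}^2.
N_0 = 5
N_1 = 5 + 5^2 + 5^2 = 55
N_2 = 5 + 55^2 + 55^2 = 6055

6055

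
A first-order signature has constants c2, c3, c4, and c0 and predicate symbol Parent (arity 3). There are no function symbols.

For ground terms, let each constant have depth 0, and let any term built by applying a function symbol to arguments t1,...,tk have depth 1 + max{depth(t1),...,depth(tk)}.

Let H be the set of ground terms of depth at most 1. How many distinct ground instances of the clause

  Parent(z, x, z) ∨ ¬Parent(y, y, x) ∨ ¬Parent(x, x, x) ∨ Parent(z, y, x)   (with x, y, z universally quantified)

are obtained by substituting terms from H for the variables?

Ground terms of depth ≤ 1:
  With no function symbols every ground term is a constant, so there are exactly 4 ground terms at every depth bound.
  N_0 = 4
  N_1 = 4
  Explicitly: c2, c3, c4, c0.
So there are 4 ground terms available for substitution.
Each of x, y, z ranges independently over the available ground terms, and distinct assignments produce distinct instances.
Number of ground instances = 4^3 = 64.

64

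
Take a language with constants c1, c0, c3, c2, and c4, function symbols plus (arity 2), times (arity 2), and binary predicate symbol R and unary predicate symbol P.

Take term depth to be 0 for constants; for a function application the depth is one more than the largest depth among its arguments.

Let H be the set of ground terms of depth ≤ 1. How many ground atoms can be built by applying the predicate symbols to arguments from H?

First count ground terms of depth ≤ 1.
Let N_k = |{terms of depth ≤ k}|. Then N_0 = 5 and N_k = 5 + N_{k-1}^2 + N_{k-1}^2 for k ≥ 1 (one summand per function symbol, arity giving the exponent).
N_0 = 5
N_1 = 5 + 5^2 + 5^2 = 55
So |H| = 55.
A ground atom is a predicate applied to a tuple of terms from H, so the count is the sum over predicates of |H|^arity:
  R: 55^2 = 3025;  P: 55
Total ground atoms: 3025 + 55 = 3080.

3080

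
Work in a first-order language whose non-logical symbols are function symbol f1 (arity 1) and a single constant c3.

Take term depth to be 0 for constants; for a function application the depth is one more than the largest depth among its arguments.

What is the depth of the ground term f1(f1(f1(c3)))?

3

depth(f1(c3)) = 1 + depth(c3) = 1 + 0 = 1
depth(f1(f1(c3))) = 1 + depth(f1(c3)) = 1 + 1 = 2
depth(f1(f1(f1(c3)))) = 1 + depth(f1(f1(c3))) = 1 + 2 = 3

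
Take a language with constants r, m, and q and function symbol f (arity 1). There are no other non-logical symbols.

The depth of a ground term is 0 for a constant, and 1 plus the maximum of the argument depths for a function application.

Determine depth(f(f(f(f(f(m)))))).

5

depth(f(m)) = 1 + depth(m) = 1 + 0 = 1
depth(f(f(m))) = 1 + depth(f(m)) = 1 + 1 = 2
depth(f(f(f(m)))) = 1 + depth(f(f(m))) = 1 + 2 = 3
depth(f(f(f(f(m))))) = 1 + depth(f(f(f(m)))) = 1 + 3 = 4
depth(f(f(f(f(f(m)))))) = 1 + depth(f(f(f(f(m))))) = 1 + 4 = 5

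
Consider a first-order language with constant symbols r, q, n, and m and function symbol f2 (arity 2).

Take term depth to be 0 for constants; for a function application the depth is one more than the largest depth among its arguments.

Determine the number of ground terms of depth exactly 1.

Write N_k for the number of ground terms of depth ≤ k. A term of depth ≤ k is either a constant or a function symbol applied to arguments of depth ≤ k−1, so N_k = 4 + N_{k-1}^2.
N_0 = 4
N_1 = 4 + 4^2 = 20
Terms of depth exactly 1: N_1 − N_0 = 20 − 4 = 16.

16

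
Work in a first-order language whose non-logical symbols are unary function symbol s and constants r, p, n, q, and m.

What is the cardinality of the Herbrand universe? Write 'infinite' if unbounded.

infinite

The signature has at least one function symbol (s, arity 1) and at least one constant (r).
Iterating s gives infinitely many distinct ground terms: r, s(r), s(s(r)), ...
So the Herbrand universe is infinite.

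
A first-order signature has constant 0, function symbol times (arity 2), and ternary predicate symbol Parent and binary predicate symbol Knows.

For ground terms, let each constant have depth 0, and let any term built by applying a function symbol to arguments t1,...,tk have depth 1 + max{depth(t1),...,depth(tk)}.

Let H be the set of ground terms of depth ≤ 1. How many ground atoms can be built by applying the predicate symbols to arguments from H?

12

First count ground terms of depth ≤ 1.
Write N_k for the number of ground terms of depth ≤ k. A term of depth ≤ k is either a constant or a function symbol applied to arguments of depth ≤ k−1, so N_k = 1 + N_{k-1}^2.
N_0 = 1
N_1 = 1 + 1^2 = 2
Explicitly: 0, times(0, 0).
So |H| = 2.
For each predicate symbol, the number of ground atoms is |H| raised to its arity; summing:
  Parent: 2^3 = 8;  Knows: 2^2 = 4
Total ground atoms: 8 + 4 = 12.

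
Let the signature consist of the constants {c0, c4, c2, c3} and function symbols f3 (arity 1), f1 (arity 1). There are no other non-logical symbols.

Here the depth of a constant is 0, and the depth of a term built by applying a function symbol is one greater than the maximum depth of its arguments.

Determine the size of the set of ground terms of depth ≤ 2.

28

Count level by level. With function symbols f3/1, f1/1, the terms of depth ≤ k are the 4 constants together with each function applied to depth-≤(k−1) tuples, so N_k = 4 + N_{k-1} + N_{k-1}.
N_0 = 4
N_1 = 4 + 4 + 4 = 12
N_2 = 4 + 12 + 12 = 28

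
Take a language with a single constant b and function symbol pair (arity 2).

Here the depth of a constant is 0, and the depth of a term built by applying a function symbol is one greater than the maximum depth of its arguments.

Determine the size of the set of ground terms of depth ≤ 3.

26

Let N_k = |{terms of depth ≤ k}|. Then N_0 = 1 and N_k = 1 + N_{k-1}^2 for k ≥ 1 (one summand per function symbol, arity giving the exponent).
N_0 = 1
N_1 = 1 + 1^2 = 2
N_2 = 1 + 2^2 = 5
N_3 = 1 + 5^2 = 26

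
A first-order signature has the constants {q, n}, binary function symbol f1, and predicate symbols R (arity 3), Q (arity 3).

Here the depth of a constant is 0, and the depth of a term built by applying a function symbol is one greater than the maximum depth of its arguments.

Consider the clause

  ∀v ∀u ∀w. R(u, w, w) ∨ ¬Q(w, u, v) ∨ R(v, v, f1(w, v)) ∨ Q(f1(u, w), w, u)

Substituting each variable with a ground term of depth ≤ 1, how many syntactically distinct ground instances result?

Ground terms of depth ≤ 1:
  Let N_k = |{terms of depth ≤ k}|. Then N_0 = 2 and N_k = 2 + N_{k-1}^2 for k ≥ 1 (one summand per function symbol, arity giving the exponent).
  N_0 = 2
  N_1 = 2 + 2^2 = 6
So there are 6 ground terms available for substitution.
There are 3 variables to instantiate (v, u, w), each occurring in at least one literal, so different choices give different ground instances.
Number of ground instances = 6^3 = 216.

216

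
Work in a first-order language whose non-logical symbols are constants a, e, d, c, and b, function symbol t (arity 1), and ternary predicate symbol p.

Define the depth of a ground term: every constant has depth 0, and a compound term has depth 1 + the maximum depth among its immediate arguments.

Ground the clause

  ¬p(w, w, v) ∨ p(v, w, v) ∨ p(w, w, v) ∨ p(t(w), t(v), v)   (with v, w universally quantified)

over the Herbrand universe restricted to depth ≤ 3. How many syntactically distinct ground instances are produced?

Ground terms of depth ≤ 3:
  Count level by level. With function symbols t/1, the terms of depth ≤ k are the 5 constants together with each function applied to depth-≤(k−1) tuples, so N_k = 5 + N_{k-1}.
  N_0 = 5
  N_1 = 5 + 5 = 10
  N_2 = 5 + 10 = 15
  N_3 = 5 + 15 = 20
So there are 20 ground terms available for substitution.
The clause has 2 distinct variables (v, w), each appearing in the body. In the free term algebra distinct substitutions yield syntactically distinct ground instances.
Number of ground instances = 20^2 = 400.

400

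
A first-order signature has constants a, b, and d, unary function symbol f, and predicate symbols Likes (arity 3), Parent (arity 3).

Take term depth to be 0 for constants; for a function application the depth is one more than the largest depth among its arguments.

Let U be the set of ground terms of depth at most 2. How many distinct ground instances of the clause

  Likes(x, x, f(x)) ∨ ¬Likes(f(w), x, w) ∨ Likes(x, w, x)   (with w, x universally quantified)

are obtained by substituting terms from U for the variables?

81

Ground terms of depth ≤ 2:
  If N_k denotes the number of depth-≤k ground terms, the 3 constants give N_0 = 3, and each function symbol of arity r contributes N_{k-1}^r new terms at level k: N_k = 3 + N_{k-1}.
  N_0 = 3
  N_1 = 3 + 3 = 6
  N_2 = 3 + 6 = 9
  Explicitly: a, b, d, f(a), f(b), f(d), f(f(a)), f(f(b)), f(f(d)).
So there are 9 ground terms available for substitution.
The body mentions every one of the 2 quantified variables; since ground terms form a free algebra, no two substitutions collapse to the same formula.
Number of ground instances = 9^2 = 81.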